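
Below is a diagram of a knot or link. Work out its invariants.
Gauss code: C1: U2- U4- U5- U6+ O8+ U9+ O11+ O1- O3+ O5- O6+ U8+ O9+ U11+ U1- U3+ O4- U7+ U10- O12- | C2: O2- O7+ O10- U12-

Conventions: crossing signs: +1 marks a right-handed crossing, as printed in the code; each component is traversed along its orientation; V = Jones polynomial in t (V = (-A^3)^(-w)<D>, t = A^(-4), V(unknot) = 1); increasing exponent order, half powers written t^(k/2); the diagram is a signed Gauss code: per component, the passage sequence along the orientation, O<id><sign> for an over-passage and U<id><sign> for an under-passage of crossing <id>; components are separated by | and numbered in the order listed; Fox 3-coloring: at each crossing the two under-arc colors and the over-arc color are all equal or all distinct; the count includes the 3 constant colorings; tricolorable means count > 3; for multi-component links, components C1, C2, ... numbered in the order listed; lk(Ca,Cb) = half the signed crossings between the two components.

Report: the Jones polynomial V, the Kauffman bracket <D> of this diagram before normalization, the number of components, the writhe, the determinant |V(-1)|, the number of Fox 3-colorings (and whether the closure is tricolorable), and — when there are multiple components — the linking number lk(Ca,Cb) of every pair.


V(t) = -t^(-3/2) - 2t^(1/2) + t^(3/2) - t^(5/2) + t^(7/2)
bracket: A^-14 - A^-10 + A^-6 - 2A^-2 - A^6, w = 0
2 components, writhe 0, over 12 crossings
lk(C1,C2) = -1
det 6, colorings 9 of 3^12 — tricolorable
observation: summing lk over 1 pair gives -1


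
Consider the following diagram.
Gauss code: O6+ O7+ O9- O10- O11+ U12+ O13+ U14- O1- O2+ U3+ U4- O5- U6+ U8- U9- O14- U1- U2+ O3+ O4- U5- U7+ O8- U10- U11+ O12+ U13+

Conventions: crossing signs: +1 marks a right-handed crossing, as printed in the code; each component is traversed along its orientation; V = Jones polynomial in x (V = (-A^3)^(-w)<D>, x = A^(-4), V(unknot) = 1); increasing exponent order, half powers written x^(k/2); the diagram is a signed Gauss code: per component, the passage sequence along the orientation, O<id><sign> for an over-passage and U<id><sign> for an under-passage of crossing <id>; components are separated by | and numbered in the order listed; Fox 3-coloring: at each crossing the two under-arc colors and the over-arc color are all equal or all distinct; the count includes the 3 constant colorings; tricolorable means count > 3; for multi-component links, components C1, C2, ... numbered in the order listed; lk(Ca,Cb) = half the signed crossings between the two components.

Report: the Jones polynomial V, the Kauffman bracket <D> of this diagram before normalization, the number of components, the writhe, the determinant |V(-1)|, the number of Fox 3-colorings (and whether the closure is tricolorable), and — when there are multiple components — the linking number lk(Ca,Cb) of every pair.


Jones polynomial: V(x) = -x^-3 + x^-2 - x^-1 + 3 - x + x^2 - x^3
<D> = -A^-12 + A^-8 - A^-4 + 3 - A^4 + A^8 - A^12; writhe 0
components 1, writhe 0 (14 crossings)
3-colorings: 27 of 3^14, det 9 — tricolorable
note: V is palindromic (span 6, det 9): x -> 1/x fixes it; necessary, not sufficient, for amphichirality


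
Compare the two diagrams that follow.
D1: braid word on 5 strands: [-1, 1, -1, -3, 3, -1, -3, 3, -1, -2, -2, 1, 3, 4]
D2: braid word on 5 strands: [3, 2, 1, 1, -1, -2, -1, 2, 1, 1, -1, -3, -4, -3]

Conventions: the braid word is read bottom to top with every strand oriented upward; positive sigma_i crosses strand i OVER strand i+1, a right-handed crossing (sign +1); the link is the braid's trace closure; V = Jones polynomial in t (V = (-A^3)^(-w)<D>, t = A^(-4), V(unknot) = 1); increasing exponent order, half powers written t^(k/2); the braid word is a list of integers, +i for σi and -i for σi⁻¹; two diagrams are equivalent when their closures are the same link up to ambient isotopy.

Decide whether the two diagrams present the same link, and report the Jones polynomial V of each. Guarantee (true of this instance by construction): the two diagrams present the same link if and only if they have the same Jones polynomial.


same link: no
V(D1) = t^-5 + 2t^-3 + t^-1  [14 crossings, <D> = A^-2 + 2A^6 + A^14, w = -2]
V(D2) = 1 + t + t^2 + t^3  (w 0, c 14, <D> = A^-12 + A^-8 + A^-4 + 1)
note: 2 values of V(t) split the 2 diagrams


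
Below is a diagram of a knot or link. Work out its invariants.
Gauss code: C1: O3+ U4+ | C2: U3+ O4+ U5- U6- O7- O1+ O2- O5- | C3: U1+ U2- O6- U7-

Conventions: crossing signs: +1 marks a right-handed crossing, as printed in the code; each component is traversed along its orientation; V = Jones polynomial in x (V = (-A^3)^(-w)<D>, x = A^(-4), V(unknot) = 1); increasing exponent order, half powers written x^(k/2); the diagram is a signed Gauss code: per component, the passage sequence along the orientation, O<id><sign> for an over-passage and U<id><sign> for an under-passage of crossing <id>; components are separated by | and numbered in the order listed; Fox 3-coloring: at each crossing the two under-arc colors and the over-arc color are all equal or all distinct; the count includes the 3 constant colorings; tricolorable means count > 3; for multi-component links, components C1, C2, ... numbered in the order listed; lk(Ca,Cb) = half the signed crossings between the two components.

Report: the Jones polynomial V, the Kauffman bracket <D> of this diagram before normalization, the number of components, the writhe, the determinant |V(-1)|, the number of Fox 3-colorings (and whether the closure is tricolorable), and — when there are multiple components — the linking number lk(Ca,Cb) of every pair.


Jones polynomial: V(x) = x^-2 + 2 + x^2
<D> = -A^-11 - 2A^-3 - A^5; writhe -1
components 3, writhe -1 (7 crossings)
linking number lk(C1,C2) = +1
lk(C1,C3): 0
lk(C2,C3) = -1
3-colorings: 3 of 3^7, det 4 — not tricolorable
note: V is palindromic (span 4, det 4): x -> 1/x fixes it; necessary, not sufficient, for amphichirality


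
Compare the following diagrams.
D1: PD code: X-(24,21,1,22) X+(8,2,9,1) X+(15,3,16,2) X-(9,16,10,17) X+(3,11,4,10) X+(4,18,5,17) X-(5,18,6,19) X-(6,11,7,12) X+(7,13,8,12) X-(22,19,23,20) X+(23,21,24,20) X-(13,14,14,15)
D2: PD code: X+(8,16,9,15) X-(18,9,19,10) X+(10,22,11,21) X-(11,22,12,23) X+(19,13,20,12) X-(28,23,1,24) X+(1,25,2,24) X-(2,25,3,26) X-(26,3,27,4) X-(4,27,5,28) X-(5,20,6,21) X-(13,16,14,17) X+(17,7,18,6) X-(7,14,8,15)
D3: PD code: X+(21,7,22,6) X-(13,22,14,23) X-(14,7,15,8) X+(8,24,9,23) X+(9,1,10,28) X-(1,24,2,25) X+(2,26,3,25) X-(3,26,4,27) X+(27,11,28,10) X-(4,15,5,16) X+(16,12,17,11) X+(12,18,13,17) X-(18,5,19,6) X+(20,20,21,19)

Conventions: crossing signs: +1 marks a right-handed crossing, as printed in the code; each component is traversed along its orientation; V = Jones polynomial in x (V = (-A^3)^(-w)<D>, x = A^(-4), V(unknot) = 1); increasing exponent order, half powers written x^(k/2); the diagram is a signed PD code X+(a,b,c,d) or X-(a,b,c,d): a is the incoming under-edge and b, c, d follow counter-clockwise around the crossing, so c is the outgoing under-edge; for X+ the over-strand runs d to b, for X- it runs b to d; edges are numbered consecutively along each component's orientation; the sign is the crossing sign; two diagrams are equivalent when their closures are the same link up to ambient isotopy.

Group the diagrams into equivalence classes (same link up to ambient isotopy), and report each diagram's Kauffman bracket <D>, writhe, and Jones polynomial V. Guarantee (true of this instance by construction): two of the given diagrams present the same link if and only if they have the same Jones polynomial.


classes: {D1} | {D2} | {D3}
V(D1) = 1  [12 crossings, <D> = 1, w = 0]
D2 (bracket A^-8 + 1 - A^4; 14 crossings at w = -4): V = -x^-4 + x^-3 + x^-1
D3 (bracket A^-10 - A^-6 + A^-2 - 2A^2 + 2A^6 - A^10 + A^14; 14 crossings at w = +2): V = x^-2 - x^-1 + 2 - 2x + x^2 - x^3 + x^4
note: 3 values of V(x) split the 3 diagrams


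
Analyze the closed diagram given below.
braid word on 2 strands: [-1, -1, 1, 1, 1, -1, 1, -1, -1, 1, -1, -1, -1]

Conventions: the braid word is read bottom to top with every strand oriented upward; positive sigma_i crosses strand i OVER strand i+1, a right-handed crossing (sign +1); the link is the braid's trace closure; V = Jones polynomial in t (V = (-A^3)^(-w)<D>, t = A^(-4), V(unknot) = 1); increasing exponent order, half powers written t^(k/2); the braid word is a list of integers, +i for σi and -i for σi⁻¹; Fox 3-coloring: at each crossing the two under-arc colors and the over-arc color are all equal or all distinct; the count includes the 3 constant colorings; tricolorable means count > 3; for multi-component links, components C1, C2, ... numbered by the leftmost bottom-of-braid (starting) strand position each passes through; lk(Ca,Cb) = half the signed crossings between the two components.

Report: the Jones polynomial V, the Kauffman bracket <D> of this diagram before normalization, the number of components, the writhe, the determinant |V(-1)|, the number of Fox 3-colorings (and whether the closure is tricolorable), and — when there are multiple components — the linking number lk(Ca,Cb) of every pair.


Jones polynomial: V(t) = -t^-4 + t^-3 + t^-1
<D> = -A^-5 - A^3 + A^7; writhe -3
components 1, writhe -3 (13 crossings)
3-colorings: 9 of 3^13, det 3 — tricolorable
note: |V(-1)| = 3: so tricolorable, since 3 divides 3


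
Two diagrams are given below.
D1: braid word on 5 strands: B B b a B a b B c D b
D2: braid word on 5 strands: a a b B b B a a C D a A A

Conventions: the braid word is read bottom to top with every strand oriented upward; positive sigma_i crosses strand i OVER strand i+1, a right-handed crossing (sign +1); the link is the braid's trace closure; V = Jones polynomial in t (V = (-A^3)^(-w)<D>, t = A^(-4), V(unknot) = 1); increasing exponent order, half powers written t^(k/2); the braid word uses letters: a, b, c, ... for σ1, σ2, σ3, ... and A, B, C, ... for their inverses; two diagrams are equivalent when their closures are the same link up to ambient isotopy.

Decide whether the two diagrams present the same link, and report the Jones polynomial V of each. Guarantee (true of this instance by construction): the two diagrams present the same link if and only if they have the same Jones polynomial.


equivalent: no
D1 (bracket A^-7 + A; 11 crossings at w = +1): V = -t^(1/2) - t^(5/2)
D2 (bracket -A^-15 + A^-7 + A^-3 + A; 13 crossings at w = +1): V = -t^(1/2) - t^(3/2) - t^(5/2) + t^(9/2)
key observation: 2 classes among 2 diagrams; unequal V(t) rules out equality


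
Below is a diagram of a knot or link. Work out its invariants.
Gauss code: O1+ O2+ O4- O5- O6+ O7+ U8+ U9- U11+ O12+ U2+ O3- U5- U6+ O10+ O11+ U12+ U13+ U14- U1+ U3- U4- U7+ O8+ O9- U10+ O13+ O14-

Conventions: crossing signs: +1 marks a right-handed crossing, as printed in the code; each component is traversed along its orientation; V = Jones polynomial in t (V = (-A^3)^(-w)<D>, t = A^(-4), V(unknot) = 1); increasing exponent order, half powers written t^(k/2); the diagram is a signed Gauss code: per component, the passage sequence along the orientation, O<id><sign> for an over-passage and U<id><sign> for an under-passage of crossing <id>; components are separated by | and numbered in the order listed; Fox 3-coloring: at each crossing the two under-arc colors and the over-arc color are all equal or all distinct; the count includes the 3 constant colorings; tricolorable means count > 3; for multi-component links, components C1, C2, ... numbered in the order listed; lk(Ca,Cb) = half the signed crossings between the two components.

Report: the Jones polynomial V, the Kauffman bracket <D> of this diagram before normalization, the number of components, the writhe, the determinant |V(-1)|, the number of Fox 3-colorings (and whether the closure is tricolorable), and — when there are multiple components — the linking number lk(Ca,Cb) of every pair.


V(t) = t + t^3 - t^4
bracket: -A^-4 + 1 + A^8, w = +4
1 component, writhe +4, over 14 crossings
det 3, colorings 9 of 3^14 — tricolorable
observation: w = +4 shifts under R1 moves; the (-A^3)^(-4) factor cancels that in V


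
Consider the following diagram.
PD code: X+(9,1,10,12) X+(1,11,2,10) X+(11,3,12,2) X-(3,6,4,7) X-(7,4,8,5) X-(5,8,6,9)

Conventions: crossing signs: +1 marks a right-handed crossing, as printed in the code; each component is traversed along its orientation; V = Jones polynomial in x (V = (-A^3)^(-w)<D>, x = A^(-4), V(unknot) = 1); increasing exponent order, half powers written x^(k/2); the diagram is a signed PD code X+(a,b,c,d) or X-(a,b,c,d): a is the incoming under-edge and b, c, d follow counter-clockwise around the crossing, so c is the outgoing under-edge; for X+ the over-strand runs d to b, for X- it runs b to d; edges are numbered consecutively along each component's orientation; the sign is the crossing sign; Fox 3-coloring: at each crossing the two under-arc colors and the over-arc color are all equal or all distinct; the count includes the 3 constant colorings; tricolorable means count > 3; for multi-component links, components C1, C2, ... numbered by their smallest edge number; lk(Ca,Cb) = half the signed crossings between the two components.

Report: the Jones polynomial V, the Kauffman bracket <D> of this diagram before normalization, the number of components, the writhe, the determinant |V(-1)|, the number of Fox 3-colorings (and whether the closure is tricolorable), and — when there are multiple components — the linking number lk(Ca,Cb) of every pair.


V(x) = -x^-3 + x^-2 - x^-1 + 3 - x + x^2 - x^3
bracket: -A^-12 + A^-8 - A^-4 + 3 - A^4 + A^8 - A^12, w = 0
1 component, writhe 0, over 6 crossings
det 9, colorings 27 of 3^6 — tricolorable
observation: w = 0 shifts under R1 moves; the (-A^3)^(0) factor cancels that in V


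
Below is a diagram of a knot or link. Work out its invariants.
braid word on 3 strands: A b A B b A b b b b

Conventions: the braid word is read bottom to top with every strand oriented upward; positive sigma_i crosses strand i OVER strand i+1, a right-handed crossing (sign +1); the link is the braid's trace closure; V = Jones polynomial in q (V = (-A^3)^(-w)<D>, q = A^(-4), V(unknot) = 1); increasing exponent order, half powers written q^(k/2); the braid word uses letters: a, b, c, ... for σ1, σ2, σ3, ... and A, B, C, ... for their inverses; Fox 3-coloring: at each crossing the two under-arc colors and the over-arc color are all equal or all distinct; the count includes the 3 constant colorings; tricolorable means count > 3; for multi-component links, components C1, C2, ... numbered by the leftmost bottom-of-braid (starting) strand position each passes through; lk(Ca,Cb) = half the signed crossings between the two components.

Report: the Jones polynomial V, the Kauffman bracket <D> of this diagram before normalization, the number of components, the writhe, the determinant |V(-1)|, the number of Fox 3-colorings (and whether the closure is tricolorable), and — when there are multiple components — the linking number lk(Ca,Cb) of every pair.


V(q) = -q^-2 + 2q^-1 - 2 + 4q - 4q^2 + 4q^3 - 3q^4 + 2q^5 - q^6
bracket: -A^-18 + 2A^-14 - 3A^-10 + 4A^-6 - 4A^-2 + 4A^2 - 2A^6 + 2A^10 - A^14, w = +2
1 component, writhe +2, over 10 crossings
det 23, colorings 3 of 3^10 — not tricolorable
observation: det 23 = |V(-1)|; not divisible by 3, so not tricolorable


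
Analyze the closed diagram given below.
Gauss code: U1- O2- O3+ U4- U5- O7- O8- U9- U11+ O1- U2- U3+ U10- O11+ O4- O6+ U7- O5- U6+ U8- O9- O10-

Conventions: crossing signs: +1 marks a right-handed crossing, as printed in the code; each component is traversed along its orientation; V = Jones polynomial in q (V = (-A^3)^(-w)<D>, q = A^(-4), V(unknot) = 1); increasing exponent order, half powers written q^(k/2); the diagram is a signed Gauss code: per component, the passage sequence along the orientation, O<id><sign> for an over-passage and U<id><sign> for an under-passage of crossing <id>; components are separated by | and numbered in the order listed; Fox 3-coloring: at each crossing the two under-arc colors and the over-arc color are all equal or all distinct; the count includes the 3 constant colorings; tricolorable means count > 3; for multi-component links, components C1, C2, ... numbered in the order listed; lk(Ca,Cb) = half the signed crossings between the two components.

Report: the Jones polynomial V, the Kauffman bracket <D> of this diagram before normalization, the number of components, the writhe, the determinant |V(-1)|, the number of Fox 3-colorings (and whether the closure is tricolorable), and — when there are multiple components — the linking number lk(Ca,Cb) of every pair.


V(q) = -q^-8 + q^-7 - 2q^-6 + 3q^-5 - 2q^-4 + 3q^-3 - 2q^-2 + q^-1
bracket: -A^-11 + 2A^-7 - 3A^-3 + 2A - 3A^5 + 2A^9 - A^13 + A^17, w = -5
1 component, writhe -5, over 11 crossings
det 15, colorings 9 of 3^11 — tricolorable
observation: w = -5 (over 11 crossings) is diagram-only; (-A^3)^(5) removes it from V


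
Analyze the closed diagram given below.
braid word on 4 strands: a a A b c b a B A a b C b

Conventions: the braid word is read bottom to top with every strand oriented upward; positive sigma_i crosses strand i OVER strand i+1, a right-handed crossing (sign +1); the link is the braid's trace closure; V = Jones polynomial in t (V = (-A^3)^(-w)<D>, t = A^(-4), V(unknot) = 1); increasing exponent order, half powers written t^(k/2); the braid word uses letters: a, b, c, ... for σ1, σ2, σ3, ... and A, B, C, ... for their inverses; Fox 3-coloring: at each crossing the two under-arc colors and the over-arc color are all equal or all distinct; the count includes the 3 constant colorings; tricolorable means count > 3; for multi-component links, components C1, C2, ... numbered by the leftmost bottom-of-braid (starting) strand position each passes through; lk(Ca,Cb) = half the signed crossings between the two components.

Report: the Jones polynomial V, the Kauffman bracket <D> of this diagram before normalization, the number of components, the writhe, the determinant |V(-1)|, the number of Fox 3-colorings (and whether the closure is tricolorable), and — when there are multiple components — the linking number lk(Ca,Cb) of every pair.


V(t) = t + t^3 - t^4
bracket: A^-1 - A^3 - A^11, w = +5
1 component, writhe +5, over 13 crossings
det 3, colorings 9 of 3^13 — tricolorable
observation: the word shrinks to σ1 σ2 σ3 σ2 σ1 σ3⁻¹ σ2 after cancelling


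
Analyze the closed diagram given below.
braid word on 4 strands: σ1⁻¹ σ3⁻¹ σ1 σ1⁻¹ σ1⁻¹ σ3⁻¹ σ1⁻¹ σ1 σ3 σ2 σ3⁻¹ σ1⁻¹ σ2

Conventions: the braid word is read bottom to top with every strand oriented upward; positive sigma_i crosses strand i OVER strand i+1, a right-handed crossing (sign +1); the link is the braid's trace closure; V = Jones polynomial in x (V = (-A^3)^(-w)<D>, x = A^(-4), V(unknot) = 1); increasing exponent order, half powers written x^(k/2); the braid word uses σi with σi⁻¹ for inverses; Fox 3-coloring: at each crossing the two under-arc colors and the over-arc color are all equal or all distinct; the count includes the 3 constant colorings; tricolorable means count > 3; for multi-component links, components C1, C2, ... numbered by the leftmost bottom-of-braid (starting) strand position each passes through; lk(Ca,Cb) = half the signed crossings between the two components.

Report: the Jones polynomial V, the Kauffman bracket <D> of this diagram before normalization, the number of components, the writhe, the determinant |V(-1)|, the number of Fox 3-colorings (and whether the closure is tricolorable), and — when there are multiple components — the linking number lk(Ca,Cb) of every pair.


V(x) = -x^-6 + 2x^-5 - 3x^-4 + 4x^-3 - 3x^-2 + 3x^-1 - 2 + x
bracket: -A^-13 + 2A^-9 - 3A^-5 + 3A^-1 - 4A^3 + 3A^7 - 2A^11 + A^15, w = -3
1 component, writhe -3, over 13 crossings
det 19, colorings 3 of 3^13 — not tricolorable
observation: w = -3 (over 13 crossings) is diagram-only; (-A^3)^(3) removes it from V


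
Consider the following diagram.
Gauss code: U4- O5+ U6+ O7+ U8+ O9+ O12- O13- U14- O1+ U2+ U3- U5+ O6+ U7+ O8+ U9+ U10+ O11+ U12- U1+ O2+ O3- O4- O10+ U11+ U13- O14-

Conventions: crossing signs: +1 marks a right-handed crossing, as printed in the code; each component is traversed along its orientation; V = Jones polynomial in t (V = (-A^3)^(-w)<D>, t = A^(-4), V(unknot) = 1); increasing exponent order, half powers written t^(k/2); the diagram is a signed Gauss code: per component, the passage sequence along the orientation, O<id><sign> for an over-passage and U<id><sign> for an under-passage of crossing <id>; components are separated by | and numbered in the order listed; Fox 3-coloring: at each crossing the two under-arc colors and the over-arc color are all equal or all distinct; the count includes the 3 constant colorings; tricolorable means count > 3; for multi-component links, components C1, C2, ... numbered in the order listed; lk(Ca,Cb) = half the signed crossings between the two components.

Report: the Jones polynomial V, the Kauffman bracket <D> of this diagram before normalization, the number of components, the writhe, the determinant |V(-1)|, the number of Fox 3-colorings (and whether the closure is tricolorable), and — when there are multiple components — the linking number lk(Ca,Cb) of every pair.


V(t) = -t^-1 + 3 - 4t + 7t^2 - 8t^3 + 9t^4 - 9t^5 + 7t^6 - 5t^7 + 3t^8 - t^9
bracket: -A^-24 + 3A^-20 - 5A^-16 + 7A^-12 - 9A^-8 + 9A^-4 - 8 + 7A^4 - 4A^8 + 3A^12 - A^16, w = +4
1 component, writhe +4, over 14 crossings
det 57, colorings 9 of 3^14 — tricolorable
observation: |V(-1)| = 57: so tricolorable, since 3 divides 57


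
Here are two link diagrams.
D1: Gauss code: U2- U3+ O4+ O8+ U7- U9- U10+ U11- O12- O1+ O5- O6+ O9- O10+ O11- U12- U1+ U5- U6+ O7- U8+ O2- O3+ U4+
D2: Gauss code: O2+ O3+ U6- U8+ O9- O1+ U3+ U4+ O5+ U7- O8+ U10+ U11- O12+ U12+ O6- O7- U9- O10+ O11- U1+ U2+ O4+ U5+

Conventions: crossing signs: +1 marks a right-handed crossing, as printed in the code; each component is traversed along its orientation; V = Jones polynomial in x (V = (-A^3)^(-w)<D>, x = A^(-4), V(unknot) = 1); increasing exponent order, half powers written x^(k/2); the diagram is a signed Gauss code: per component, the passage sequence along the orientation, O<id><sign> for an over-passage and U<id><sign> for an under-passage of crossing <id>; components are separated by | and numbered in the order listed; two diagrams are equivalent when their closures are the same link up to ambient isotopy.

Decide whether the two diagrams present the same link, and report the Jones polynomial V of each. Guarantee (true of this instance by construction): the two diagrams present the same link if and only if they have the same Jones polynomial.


same link: no
V(D1) = 1  [12 crossings, <D> = 1, w = 0]
V(D2) = x + x^3 - x^4  (w +4, c 12, <D> = -A^-4 + 1 + A^8)
note: V(x) takes 2 values over 2 diagrams, fixing the grouping


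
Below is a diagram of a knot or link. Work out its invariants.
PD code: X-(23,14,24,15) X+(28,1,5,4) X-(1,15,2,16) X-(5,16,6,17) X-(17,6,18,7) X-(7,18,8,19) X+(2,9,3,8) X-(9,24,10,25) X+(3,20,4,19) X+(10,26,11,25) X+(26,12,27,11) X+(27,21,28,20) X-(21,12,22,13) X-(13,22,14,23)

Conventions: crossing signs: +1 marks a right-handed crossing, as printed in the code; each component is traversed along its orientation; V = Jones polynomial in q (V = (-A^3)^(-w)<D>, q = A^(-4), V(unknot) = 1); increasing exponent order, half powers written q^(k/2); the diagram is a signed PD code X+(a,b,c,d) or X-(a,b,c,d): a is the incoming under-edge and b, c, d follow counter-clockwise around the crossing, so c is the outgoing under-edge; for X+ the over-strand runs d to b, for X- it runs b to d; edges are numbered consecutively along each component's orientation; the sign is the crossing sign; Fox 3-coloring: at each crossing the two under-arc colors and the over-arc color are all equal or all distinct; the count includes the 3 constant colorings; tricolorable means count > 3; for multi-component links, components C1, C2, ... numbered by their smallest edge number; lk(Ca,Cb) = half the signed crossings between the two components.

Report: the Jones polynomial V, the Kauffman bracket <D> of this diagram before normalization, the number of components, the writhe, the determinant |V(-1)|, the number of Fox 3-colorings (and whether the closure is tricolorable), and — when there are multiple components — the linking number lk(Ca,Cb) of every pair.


Jones polynomial: V(q) = q^(-13/2) - q^(-11/2) + 2q^(-9/2) - 2q^(-7/2) + q^(-5/2) - 2q^(-3/2) - q^(1/2)
<D> = -A^-8 - 2 + A^4 - 2A^8 + 2A^12 - A^16 + A^20; writhe -2
components 2, writhe -2 (14 crossings)
linking number lk(C1,C2) = +1
3-colorings: 3 of 3^14, det 10 — not tricolorable
note: det 10 = |V(-1)|; not divisible by 3, so not tricolorable


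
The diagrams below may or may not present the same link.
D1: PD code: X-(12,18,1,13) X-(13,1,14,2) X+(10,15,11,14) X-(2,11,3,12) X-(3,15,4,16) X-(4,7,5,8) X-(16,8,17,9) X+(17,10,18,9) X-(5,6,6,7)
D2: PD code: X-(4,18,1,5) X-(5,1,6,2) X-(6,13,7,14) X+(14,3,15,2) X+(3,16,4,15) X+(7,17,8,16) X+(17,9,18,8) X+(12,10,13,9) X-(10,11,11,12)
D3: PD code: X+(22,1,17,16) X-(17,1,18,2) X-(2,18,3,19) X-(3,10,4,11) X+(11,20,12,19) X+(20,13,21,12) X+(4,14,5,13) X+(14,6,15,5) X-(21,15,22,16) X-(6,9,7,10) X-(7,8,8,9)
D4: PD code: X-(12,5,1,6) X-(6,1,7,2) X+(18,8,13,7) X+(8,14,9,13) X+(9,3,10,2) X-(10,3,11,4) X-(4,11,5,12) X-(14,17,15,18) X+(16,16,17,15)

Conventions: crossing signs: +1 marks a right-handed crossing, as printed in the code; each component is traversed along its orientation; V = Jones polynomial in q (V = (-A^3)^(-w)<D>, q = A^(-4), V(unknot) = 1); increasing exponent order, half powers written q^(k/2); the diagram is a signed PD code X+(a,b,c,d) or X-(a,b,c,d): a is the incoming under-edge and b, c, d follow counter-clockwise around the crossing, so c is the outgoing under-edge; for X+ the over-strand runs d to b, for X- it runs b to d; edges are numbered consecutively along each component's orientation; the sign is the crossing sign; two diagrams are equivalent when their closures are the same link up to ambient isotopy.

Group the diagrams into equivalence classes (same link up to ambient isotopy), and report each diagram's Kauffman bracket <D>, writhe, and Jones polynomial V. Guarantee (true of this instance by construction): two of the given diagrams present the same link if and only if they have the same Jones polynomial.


grouping into links: {D1} | {D2, D3} | {D4}
V(D1) = -q^(-5/2) - q^(-1/2)  (w -5, c 9, <D> = A^-13 + A^-5)
V(D2) = -q^(-3/2) + q^(-1/2) - 2q^(1/2) + q^(3/2) - 2q^(5/2) + q^(7/2)  [9 crossings, <D> = -A^-11 + 2A^-7 - A^-3 + 2A - A^5 + A^9, w = +1]
D3 (bracket -A^-17 + 2A^-13 - A^-9 + 2A^-5 - A^-1 + A^3; 11 crossings at w = -1): V = -q^(-3/2) + q^(-1/2) - 2q^(1/2) + q^(3/2) - 2q^(5/2) + q^(7/2)
D4 (bracket A^-9 + 2A^-1 - A^3 + A^7 - A^11; 9 crossings at w = -1): V = q^(-7/2) - q^(-5/2) + q^(-3/2) - 2q^(-1/2) - q^(3/2)
key observation: comparing 4 Jones polynomials yields 3 groups


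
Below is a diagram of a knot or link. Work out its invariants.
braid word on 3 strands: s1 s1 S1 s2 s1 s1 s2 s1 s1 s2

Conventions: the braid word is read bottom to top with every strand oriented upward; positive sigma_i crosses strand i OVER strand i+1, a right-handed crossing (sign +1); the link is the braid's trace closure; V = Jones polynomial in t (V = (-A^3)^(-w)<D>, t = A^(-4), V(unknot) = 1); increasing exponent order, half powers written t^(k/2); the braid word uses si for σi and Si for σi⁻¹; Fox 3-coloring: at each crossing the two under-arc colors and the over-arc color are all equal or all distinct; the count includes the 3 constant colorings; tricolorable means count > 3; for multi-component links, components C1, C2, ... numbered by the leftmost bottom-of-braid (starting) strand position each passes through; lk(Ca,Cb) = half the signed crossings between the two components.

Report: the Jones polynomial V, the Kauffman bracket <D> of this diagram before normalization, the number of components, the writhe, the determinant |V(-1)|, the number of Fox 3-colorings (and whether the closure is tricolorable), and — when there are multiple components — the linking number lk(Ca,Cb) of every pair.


Jones polynomial: V(t) = t^3 + t^5 - t^8
<D> = -A^-8 + A^4 + A^12; writhe +8
components 1, writhe +8 (10 crossings)
3-colorings: 9 of 3^10, det 3 — tricolorable
note: free reduction leaves σ1 σ2 σ1 σ1 σ2 σ1 σ1 σ2 of the original 10 letters


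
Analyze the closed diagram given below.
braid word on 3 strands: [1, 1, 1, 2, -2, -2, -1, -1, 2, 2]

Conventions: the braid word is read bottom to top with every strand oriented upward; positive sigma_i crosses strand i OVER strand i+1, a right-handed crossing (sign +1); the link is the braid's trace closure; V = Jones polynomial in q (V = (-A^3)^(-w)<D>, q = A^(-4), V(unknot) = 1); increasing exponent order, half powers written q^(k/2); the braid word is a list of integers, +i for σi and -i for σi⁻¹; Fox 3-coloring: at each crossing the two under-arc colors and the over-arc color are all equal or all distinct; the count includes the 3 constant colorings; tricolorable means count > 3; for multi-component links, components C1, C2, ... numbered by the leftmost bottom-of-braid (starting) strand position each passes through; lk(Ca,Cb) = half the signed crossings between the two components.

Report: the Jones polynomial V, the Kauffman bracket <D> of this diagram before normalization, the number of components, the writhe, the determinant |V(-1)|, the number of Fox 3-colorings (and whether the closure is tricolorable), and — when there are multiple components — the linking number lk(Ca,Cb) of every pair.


V = q^-1 - 1 + 2q - 2q^2 + 2q^3 - 2q^4 + q^5
<D> = A^-14 - 2A^-10 + 2A^-6 - 2A^-2 + 2A^2 - A^6 + A^10 (w = +2)
1 component over 10 crossings, w = +2
3 Fox colorings among 3^10, |V(-1)| = 11: not tricolorable
why: V spans 6 powers of q: at least 6 crossings in any diagram


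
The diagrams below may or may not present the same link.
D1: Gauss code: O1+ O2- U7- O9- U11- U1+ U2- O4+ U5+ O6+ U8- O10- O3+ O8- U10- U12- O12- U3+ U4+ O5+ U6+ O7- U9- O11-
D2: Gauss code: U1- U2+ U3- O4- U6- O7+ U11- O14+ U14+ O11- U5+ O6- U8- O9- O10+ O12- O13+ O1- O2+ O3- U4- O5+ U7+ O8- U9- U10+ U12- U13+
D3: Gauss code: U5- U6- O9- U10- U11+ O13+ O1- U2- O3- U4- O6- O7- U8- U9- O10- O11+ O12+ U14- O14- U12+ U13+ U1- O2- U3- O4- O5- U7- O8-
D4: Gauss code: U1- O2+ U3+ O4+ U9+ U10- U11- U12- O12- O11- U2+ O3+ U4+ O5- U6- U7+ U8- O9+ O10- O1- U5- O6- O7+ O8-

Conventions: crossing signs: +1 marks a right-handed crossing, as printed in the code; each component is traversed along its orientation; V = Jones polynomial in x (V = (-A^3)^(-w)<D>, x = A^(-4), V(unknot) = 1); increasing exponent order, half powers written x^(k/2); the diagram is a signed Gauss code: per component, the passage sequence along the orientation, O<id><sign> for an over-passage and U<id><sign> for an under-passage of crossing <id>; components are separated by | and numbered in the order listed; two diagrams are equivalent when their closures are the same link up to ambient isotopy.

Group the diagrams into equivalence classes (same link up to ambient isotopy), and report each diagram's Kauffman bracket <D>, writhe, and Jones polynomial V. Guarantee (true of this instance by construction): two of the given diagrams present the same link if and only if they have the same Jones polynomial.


grouping into links: {D1, D4} | {D2} | {D3}
V(D1) = -x^-3 + x^-2 - x^-1 + 3 - x + x^2 - x^3  (w -2, c 12, <D> = -A^-18 + A^-14 - A^-10 + 3A^-6 - A^-2 + A^2 - A^6)
V(D2) = x^-5 - 2x^-4 + 2x^-3 - 2x^-2 + 2x^-1 - 1 + x  (w -2, c 14, <D> = A^-10 - A^-6 + 2A^-2 - 2A^2 + 2A^6 - 2A^10 + A^14)
D3 (bracket A^-12 + A^-4 - 1 + A^4 - A^8 + A^12 - A^16; 14 crossings at w = -8): V = -x^-10 + x^-9 - x^-8 + x^-7 - x^-6 + x^-5 + x^-3
V(D4) = -x^-3 + x^-2 - x^-1 + 3 - x + x^2 - x^3  (w -2, c 12, <D> = -A^-18 + A^-14 - A^-10 + 3A^-6 - A^-2 + A^2 - A^6)
why: V(x) takes 3 values over 4 diagrams, fixing the grouping


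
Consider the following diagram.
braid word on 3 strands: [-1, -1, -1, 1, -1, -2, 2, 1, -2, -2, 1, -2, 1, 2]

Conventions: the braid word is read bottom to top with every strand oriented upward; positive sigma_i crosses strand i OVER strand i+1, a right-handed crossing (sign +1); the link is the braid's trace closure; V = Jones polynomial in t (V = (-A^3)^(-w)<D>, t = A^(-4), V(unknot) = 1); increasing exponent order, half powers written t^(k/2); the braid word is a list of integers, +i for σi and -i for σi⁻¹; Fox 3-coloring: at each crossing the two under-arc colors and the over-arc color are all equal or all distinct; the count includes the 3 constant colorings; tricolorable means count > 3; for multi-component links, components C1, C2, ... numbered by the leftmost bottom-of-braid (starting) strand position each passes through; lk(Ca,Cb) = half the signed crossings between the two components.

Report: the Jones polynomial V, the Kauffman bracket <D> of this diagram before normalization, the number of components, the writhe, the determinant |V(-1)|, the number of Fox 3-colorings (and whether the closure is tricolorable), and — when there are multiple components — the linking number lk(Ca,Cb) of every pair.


V(t) = t^-5 - 2t^-4 + 2t^-3 - 2t^-2 + 2t^-1 - 1 + t
bracket: A^-10 - A^-6 + 2A^-2 - 2A^2 + 2A^6 - 2A^10 + A^14, w = -2
1 component, writhe -2, over 14 crossings
det 11, colorings 3 of 3^14 — not tricolorable
observation: det 11 = |V(-1)|; not divisible by 3, so not tricolorable


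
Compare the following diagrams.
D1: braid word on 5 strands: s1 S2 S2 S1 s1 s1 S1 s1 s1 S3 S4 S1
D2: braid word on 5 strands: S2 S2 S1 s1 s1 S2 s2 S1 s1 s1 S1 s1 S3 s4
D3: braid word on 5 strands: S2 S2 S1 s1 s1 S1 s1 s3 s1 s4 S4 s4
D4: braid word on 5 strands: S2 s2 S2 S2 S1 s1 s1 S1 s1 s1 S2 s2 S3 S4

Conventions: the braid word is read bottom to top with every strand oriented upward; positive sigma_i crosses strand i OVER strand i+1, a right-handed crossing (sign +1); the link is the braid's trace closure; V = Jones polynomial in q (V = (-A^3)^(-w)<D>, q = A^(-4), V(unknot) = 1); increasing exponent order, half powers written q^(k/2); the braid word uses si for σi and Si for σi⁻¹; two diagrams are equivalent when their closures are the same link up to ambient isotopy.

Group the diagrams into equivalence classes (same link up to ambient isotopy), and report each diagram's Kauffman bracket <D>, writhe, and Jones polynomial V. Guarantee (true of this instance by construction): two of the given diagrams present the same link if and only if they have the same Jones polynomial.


equivalence classes: {D1, D2, D3, D4}
D1 (bracket A^-14 + 2A^-6 + A^2; 12 crossings at w = -2): V = q^-2 + 2 + q^2
V(D2) = q^-2 + 2 + q^2  [14 crossings, <D> = A^-8 + 2 + A^8, w = 0]
V(D3) = q^-2 + 2 + q^2  (w +2, c 12, <D> = A^-2 + 2A^6 + A^14)
D4 (bracket A^-14 + 2A^-6 + A^2; 14 crossings at w = -2): V = q^-2 + 2 + q^2
observation: one V(q) for all 4 diagrams — one class (guaranteed)


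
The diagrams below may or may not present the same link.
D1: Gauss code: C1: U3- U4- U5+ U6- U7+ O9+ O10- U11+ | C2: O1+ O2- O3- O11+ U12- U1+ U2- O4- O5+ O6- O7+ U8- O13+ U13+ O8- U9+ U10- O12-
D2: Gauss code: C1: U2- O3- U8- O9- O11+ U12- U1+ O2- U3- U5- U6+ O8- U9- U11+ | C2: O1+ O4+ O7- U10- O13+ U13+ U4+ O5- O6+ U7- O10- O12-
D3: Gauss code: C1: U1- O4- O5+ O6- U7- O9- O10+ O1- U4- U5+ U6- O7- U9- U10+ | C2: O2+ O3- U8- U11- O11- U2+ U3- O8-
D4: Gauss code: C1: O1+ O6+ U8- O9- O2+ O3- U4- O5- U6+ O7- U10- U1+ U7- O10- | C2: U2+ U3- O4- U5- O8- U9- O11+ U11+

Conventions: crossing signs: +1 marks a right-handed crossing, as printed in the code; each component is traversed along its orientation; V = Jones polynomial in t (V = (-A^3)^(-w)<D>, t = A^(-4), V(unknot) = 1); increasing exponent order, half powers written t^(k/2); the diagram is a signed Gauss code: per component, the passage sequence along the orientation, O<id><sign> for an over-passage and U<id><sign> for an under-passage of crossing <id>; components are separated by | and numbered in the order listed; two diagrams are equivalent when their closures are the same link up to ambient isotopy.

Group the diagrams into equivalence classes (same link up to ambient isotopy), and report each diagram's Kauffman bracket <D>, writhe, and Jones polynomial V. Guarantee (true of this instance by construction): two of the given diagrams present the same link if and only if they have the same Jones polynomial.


grouping into links: {D1} | {D2, D3} | {D4}
V(D1) = -t^(-1/2) - t^(1/2)  (w -1, c 13, <D> = A^-5 + A^-1)
V(D2) = t^(-9/2) - t^(-5/2) - t^(-3/2) - t^(-1/2)  (w -3, c 13, <D> = A^-7 + A^-3 + A - A^9)
D3 (bracket A^-13 + A^-9 + A^-5 - A^3; 11 crossings at w = -5): V = t^(-9/2) - t^(-5/2) - t^(-3/2) - t^(-1/2)
V(D4) = -t^(-11/2) + t^(-9/2) - t^(-7/2) - t^(-3/2)  [11 crossings, <D> = A^-3 + A^5 - A^9 + A^13, w = -3]
why: comparing 4 Jones polynomials yields 3 groups


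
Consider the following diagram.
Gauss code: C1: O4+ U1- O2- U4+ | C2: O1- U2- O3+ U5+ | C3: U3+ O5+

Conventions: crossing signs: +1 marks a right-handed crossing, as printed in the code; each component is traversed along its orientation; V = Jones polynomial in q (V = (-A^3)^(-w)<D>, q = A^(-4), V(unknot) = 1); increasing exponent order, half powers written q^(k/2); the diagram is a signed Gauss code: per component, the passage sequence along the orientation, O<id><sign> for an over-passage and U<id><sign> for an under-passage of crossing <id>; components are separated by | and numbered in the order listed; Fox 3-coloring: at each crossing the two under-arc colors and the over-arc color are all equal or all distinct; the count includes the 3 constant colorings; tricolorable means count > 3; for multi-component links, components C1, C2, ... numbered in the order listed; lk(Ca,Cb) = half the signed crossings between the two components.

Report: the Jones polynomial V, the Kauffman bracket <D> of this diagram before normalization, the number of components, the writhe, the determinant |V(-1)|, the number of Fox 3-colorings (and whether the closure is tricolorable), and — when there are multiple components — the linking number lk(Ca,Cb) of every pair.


V = q^-2 + 2 + q^2
<D> = -A^-5 - 2A^3 - A^11 (w = +1)
3 components over 5 crossings, w = +1
lk(C1,C2): -1
lk(C1,C3) = 0
linking number lk(C2,C3) = +1
3 Fox colorings among 3^5, |V(-1)| = 4: not tricolorable
why: w = +1 shifts under R1 moves; the (-A^3)^(-1) factor cancels that in V


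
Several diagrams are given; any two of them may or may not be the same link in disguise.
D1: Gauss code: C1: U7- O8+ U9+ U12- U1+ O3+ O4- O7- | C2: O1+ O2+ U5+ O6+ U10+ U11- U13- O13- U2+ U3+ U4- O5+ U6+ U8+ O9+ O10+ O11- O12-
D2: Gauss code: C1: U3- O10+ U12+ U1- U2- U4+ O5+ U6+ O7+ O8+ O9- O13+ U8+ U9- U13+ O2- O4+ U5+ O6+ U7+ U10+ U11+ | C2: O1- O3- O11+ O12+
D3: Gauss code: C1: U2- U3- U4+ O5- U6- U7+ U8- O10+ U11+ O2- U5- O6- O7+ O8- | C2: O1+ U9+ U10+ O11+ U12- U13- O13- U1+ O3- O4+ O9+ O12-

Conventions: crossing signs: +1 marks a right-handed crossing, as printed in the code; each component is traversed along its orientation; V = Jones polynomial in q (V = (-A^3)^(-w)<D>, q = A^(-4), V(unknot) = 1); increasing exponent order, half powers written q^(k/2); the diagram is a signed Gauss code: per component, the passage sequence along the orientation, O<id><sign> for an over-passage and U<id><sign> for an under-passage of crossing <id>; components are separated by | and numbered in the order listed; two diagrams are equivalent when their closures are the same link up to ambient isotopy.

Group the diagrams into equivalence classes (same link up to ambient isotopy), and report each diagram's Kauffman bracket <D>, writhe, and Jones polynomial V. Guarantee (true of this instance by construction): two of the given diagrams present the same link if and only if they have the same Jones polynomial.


equivalence classes: {D1} | {D2} | {D3}
D1 (bracket -A^-17 + A^-13 - A^-9 + 2A^-5 + A^3; 13 crossings at w = +3): V = -q^(3/2) - 2q^(7/2) + q^(9/2) - q^(11/2) + q^(13/2)
V(D2) = -q^(1/2) - q^(3/2) - q^(5/2) + q^(9/2)  (w +5, c 13, <D> = -A^-3 + A^5 + A^9 + A^13)
V(D3) = q^(-7/2) - q^(-5/2) + q^(-3/2) - 2q^(-1/2) - q^(3/2)  [13 crossings, <D> = A^-9 + 2A^-1 - A^3 + A^7 - A^11, w = -1]
key observation: comparing 3 Jones polynomials yields 3 groups
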